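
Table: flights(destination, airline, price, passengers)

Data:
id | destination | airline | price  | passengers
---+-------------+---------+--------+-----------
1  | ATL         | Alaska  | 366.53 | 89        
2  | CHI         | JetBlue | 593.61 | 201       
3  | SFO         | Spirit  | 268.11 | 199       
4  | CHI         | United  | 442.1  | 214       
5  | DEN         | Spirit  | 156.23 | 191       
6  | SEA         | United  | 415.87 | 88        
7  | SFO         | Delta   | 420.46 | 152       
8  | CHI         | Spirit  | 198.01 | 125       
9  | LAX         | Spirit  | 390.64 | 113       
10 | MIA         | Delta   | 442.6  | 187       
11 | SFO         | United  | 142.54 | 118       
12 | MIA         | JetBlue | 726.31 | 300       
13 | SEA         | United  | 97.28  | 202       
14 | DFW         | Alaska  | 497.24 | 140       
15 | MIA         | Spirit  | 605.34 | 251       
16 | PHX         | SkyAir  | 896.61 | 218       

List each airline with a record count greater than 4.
SELECT airline, COUNT(*) as cnt
FROM flights
GROUP BY airline
HAVING COUNT(*) > 4

Result:
  Spirit: 5

Note: HAVING filters groups after aggregation, WHERE filters rows before.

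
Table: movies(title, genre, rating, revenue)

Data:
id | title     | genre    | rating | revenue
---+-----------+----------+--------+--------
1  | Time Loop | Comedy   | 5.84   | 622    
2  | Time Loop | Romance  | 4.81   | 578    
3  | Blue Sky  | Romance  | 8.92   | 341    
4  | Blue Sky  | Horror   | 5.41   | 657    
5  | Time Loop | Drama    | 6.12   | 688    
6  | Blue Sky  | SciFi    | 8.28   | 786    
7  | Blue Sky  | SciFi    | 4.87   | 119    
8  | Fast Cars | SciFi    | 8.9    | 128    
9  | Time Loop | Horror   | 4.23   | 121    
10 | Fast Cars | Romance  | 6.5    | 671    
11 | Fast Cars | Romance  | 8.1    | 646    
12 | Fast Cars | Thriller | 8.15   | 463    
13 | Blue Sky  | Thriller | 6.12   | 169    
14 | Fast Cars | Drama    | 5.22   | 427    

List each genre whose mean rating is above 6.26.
SELECT genre, AVG(rating)
FROM movies
GROUP BY genre
HAVING AVG(rating) > 6.26

Result:
  Romance: avg=7.08
  SciFi: avg=7.35
  Thriller: avg=7.14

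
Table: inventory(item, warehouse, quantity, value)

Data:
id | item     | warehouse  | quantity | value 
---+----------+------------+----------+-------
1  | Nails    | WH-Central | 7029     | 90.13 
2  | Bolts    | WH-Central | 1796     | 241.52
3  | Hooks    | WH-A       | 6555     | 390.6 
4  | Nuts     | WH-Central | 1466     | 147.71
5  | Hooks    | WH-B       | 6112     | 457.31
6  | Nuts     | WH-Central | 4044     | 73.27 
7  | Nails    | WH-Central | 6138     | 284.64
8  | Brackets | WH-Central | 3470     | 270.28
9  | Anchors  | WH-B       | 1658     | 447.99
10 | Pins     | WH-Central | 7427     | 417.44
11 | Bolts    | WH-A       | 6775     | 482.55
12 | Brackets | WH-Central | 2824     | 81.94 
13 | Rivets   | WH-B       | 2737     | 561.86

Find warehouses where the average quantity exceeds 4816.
SELECT warehouse, AVG(quantity)
FROM inventory
GROUP BY warehouse
HAVING AVG(quantity) > 4816

Result:
  WH-A: avg=6665.00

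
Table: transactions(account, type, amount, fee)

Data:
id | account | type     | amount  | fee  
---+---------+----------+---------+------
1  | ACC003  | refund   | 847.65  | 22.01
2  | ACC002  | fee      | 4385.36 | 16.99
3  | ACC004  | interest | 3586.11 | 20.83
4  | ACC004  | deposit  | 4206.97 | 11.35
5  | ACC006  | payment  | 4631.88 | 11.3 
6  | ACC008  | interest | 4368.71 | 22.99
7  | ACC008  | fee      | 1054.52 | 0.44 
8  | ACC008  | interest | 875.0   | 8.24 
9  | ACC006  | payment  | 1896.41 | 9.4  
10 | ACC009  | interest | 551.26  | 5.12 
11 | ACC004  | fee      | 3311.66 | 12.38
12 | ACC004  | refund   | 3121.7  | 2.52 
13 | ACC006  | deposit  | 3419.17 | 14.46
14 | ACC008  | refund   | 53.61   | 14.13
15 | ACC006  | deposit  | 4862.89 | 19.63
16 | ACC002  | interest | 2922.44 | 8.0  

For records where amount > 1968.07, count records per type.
SELECT type, COUNT(*)
FROM transactions
WHERE amount > 1968.07
GROUP BY type

Note: WHERE filters rows before grouping.

Result:
  deposit: 3
  fee: 2
  interest: 3
  payment: 1
  refund: 1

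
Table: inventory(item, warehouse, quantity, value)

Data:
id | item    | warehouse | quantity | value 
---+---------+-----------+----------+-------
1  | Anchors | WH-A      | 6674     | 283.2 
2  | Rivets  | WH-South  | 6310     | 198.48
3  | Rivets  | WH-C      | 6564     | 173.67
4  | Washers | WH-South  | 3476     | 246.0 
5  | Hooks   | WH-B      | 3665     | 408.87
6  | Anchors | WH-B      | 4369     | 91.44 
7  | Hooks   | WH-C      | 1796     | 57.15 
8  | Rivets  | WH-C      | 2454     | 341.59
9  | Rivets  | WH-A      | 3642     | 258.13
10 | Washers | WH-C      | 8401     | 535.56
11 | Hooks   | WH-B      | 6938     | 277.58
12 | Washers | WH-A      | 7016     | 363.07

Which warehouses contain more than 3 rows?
SELECT warehouse, COUNT(*) as cnt
FROM inventory
GROUP BY warehouse
HAVING COUNT(*) > 3

Result:
  WH-C: 4

Note: HAVING filters groups after aggregation, WHERE filters rows before.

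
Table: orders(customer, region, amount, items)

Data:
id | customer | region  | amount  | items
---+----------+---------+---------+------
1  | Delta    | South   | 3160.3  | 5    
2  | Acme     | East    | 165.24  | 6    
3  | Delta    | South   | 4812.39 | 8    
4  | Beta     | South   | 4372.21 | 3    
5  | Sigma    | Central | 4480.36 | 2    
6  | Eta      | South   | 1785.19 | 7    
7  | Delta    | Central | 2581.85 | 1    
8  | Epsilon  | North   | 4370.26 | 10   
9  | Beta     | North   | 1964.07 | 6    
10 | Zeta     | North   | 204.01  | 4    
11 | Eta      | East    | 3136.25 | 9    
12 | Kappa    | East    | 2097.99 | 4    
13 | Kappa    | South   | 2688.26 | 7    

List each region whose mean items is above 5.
SELECT region, AVG(items)
FROM orders
GROUP BY region
HAVING AVG(items) > 5

Result:
  East: avg=6.33
  North: avg=6.67
  South: avg=6.00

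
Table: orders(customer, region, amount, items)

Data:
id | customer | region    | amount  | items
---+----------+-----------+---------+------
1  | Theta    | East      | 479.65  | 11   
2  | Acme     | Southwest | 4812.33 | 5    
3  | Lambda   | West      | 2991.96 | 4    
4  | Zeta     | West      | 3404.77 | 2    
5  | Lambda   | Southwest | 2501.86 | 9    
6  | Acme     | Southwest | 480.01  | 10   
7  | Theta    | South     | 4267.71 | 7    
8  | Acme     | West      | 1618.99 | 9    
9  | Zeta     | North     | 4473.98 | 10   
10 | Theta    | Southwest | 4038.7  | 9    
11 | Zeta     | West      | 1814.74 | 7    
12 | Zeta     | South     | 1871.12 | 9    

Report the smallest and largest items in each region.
SELECT region, MIN(items), MAX(items)
FROM orders
GROUP BY region

Result:
  East: min=11, max=11
  North: min=10, max=10
  South: min=7, max=9
  Southwest: min=5, max=10
  West: min=2, max=9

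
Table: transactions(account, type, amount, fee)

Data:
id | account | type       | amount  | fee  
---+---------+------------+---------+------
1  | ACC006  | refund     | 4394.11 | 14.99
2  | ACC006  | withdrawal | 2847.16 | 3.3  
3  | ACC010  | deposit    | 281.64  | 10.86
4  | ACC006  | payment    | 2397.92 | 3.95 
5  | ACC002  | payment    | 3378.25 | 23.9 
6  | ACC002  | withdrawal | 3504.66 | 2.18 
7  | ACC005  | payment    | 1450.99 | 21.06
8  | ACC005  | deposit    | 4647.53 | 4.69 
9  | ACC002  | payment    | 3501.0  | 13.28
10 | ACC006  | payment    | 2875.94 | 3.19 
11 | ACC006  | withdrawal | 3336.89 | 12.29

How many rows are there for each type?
SELECT type, COUNT(*) as count
FROM transactions
GROUP BY type

Result:
  deposit: 2
  payment: 5
  refund: 1
  withdrawal: 3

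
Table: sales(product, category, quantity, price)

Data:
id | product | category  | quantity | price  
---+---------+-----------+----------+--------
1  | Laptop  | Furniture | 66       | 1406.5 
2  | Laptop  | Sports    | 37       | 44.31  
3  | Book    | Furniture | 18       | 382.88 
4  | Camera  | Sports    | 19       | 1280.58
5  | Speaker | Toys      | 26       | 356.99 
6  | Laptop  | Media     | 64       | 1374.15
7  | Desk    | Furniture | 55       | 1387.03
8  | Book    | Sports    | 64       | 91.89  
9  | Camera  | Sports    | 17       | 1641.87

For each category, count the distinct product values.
SELECT category, COUNT(DISTINCT product)
FROM sales
GROUP BY category

Result:
  Furniture: 3 distinct
  Media: 1 distinct
  Sports: 3 distinct
  Toys: 1 distinct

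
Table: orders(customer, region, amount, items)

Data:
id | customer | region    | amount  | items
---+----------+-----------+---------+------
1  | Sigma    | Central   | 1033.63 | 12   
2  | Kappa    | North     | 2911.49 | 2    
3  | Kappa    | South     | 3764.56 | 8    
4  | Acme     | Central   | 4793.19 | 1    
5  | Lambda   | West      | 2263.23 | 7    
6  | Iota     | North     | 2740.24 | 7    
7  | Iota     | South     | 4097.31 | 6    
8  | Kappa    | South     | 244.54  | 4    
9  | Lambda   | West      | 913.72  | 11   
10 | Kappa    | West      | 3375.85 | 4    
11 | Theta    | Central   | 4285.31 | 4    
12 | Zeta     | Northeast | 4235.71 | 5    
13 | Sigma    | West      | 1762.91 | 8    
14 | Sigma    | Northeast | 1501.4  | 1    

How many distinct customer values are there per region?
SELECT region, COUNT(DISTINCT customer)
FROM orders
GROUP BY region

Result:
  Central: 3 distinct
  North: 2 distinct
  Northeast: 2 distinct
  South: 2 distinct
  West: 3 distinct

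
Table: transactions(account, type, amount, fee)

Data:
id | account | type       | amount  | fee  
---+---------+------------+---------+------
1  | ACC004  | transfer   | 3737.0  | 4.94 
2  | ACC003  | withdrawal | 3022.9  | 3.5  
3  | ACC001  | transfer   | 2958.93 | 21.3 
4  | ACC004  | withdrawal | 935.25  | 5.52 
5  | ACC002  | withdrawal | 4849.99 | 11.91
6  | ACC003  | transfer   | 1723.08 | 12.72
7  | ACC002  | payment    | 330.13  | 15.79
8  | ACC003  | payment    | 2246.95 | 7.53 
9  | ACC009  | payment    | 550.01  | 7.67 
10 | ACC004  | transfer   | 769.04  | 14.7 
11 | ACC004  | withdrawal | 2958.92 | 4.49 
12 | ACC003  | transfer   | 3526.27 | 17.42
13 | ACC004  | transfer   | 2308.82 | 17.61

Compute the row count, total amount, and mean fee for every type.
SELECT type,
       COUNT(*) as cnt,
       SUM(amount) as total_amount,
       AVG(fee) as avg_fee
FROM transactions
GROUP BY type

Result:
  payment: 3 records, 3127.09 total amount, 10.33 avg fee
  transfer: 6 records, 15023.14 total amount, 14.78 avg fee
  withdrawal: 4 records, 11767.06 total amount, 6.36 avg fee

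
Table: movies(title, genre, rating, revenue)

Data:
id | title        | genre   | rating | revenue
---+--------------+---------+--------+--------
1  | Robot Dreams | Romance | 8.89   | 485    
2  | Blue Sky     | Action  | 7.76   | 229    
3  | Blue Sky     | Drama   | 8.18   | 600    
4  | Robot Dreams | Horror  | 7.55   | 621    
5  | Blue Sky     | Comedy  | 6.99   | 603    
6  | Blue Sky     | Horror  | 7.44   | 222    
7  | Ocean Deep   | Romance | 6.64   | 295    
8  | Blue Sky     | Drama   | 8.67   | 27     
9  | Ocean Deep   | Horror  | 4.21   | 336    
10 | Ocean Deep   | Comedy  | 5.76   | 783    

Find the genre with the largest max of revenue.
SELECT genre, MAX(revenue) as val
FROM movies
GROUP BY genre
ORDER BY val DESC
LIMIT 1

Result: Comedy with max(revenue) = 783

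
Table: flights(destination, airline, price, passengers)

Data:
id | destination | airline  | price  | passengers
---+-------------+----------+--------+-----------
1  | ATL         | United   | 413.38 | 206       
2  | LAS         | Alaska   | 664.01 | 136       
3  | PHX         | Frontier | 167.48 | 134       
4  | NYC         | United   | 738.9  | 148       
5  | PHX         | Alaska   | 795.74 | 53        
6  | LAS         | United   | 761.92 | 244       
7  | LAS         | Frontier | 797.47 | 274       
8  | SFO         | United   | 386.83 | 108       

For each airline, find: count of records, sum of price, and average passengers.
SELECT airline,
       COUNT(*) as cnt,
       SUM(price) as total_price,
       AVG(passengers) as avg_passengers
FROM flights
GROUP BY airline

Result:
  Alaska: 2 records, 1459.75 total price, 94.50 avg passengers
  Frontier: 2 records, 964.95 total price, 204.00 avg passengers
  United: 4 records, 2301.03 total price, 176.50 avg passengers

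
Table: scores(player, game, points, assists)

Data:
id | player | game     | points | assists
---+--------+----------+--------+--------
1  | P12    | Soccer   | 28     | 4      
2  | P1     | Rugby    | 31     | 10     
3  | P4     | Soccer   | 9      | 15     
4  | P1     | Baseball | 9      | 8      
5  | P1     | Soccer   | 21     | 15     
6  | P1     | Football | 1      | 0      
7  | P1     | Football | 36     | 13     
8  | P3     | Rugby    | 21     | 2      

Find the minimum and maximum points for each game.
SELECT game, MIN(points), MAX(points)
FROM scores
GROUP BY game

Result:
  Baseball: min=9, max=9
  Football: min=1, max=36
  Rugby: min=21, max=31
  Soccer: min=9, max=28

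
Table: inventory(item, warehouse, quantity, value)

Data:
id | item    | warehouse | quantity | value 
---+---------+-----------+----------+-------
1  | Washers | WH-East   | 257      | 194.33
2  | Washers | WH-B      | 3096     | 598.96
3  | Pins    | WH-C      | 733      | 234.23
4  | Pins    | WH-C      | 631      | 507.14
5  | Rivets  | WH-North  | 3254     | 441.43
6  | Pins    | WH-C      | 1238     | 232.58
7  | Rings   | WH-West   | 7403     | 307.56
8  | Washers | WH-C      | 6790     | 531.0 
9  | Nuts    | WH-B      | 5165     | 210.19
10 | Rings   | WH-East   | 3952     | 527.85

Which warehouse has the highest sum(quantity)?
SELECT warehouse, SUM(quantity) as val
FROM inventory
GROUP BY warehouse
ORDER BY val DESC
LIMIT 1

Result: WH-C with sum(quantity) = 9392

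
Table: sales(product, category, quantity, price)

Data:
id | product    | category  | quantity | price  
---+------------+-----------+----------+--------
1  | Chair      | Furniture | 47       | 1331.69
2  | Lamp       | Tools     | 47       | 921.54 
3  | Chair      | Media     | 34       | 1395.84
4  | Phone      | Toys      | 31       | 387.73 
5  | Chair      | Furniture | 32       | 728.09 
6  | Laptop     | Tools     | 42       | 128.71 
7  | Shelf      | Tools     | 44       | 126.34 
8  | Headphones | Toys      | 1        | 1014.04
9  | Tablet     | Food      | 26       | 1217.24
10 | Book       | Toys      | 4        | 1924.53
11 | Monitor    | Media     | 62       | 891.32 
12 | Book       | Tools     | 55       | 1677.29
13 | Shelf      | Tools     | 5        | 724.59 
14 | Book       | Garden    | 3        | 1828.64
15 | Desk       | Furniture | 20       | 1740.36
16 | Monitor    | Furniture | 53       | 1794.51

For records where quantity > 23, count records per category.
SELECT category, COUNT(*)
FROM sales
WHERE quantity > 23
GROUP BY category

Note: WHERE filters rows before grouping.

Result:
  Food: 1
  Furniture: 3
  Media: 2
  Tools: 4
  Toys: 1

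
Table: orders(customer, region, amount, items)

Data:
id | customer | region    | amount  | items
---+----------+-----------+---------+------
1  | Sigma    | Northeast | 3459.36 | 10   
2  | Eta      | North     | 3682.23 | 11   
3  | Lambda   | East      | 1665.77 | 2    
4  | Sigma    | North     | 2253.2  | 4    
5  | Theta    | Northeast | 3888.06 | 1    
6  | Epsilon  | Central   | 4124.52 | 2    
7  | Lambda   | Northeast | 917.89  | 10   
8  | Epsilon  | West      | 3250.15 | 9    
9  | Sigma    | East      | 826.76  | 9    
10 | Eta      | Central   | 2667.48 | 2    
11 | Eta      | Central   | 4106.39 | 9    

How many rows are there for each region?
SELECT region, COUNT(*) as count
FROM orders
GROUP BY region

Result:
  Central: 3
  East: 2
  North: 2
  Northeast: 3
  West: 1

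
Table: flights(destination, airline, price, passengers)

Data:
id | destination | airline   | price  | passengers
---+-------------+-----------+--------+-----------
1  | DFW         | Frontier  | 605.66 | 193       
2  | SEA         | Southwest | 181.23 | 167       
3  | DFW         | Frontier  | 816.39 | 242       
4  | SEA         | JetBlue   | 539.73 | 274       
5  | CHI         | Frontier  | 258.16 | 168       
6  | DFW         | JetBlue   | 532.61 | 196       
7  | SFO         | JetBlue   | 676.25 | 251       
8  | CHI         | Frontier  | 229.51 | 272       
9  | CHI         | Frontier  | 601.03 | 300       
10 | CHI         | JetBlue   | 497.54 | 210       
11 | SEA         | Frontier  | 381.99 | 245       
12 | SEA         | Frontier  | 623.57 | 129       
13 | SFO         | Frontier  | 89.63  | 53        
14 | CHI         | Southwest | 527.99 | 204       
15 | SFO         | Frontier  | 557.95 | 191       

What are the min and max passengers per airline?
SELECT airline, MIN(passengers), MAX(passengers)
FROM flights
GROUP BY airline

Result:
  Frontier: min=53, max=300
  JetBlue: min=196, max=274
  Southwest: min=167, max=204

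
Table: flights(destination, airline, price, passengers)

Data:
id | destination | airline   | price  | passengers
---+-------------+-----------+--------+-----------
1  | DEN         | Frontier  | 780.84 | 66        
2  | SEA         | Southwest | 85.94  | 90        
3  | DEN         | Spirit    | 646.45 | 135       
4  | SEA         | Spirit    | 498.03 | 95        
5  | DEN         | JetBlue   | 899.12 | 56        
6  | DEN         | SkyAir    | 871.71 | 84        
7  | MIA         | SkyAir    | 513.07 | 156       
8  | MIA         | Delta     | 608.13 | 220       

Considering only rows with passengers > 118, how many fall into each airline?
SELECT airline, COUNT(*)
FROM flights
WHERE passengers > 118
GROUP BY airline

Note: WHERE filters rows before grouping.

Result:
  Delta: 1
  SkyAir: 1
  Spirit: 1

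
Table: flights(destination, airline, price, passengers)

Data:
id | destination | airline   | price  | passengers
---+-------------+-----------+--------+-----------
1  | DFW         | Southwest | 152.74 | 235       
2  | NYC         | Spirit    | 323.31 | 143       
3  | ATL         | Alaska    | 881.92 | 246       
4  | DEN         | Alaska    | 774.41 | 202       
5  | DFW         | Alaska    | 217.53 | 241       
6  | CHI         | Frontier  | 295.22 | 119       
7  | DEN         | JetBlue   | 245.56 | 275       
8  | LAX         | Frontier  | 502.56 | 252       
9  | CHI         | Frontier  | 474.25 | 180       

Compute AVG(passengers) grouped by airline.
SELECT airline, AVG(passengers) as result
FROM flights
GROUP BY airline

Result:
  Alaska: 229.67
  Frontier: 183.67
  JetBlue: 275.00
  Southwest: 235.00
  Spirit: 143.00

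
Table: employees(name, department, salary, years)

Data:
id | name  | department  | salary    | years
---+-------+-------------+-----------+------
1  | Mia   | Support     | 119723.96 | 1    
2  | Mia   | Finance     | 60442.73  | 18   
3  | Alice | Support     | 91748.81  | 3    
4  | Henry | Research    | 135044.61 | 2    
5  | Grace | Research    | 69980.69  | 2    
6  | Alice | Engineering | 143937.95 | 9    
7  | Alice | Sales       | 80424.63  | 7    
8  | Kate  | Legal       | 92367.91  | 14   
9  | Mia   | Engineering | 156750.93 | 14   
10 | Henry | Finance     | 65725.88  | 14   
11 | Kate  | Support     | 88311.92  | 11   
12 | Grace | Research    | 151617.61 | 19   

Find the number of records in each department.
SELECT department, COUNT(*) as count
FROM employees
GROUP BY department

Result:
  Engineering: 2
  Finance: 2
  Legal: 1
  Research: 3
  Sales: 1
  Support: 3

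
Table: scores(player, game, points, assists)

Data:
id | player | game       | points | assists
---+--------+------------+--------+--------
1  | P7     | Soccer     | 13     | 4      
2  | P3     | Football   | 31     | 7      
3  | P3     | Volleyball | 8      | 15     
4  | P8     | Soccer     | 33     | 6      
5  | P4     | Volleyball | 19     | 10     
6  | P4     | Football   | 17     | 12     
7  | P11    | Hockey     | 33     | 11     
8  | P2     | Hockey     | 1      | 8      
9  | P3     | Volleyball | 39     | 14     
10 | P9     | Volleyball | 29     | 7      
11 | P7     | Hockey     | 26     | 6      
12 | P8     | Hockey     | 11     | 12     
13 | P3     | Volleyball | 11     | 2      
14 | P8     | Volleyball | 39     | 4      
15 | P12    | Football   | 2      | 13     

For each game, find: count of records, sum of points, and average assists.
SELECT game,
       COUNT(*) as cnt,
       SUM(points) as total_points,
       AVG(assists) as avg_assists
FROM scores
GROUP BY game

Result:
  Football: 3 records, 50 total points, 10.67 avg assists
  Hockey: 4 records, 71 total points, 9.25 avg assists
  Soccer: 2 records, 46 total points, 5.00 avg assists
  Volleyball: 6 records, 145 total points, 8.67 avg assists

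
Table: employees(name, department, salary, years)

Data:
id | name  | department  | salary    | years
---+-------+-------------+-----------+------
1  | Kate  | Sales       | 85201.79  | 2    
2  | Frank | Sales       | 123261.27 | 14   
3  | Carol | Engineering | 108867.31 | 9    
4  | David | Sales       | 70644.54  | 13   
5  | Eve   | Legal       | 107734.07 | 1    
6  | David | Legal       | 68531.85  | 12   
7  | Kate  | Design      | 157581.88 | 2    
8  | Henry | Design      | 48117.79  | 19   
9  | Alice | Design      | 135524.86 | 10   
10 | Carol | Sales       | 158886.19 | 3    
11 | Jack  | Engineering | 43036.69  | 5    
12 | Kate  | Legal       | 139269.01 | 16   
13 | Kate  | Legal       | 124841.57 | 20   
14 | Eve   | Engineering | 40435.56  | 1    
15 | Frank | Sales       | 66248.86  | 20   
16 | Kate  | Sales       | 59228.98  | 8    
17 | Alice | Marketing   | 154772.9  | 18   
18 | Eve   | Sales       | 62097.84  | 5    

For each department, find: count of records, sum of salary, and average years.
SELECT department,
       COUNT(*) as cnt,
       SUM(salary) as total_salary,
       AVG(years) as avg_years
FROM employees
GROUP BY department

Result:
  Design: 3 records, 341224.53 total salary, 10.33 avg years
  Engineering: 3 records, 192339.56 total salary, 5.00 avg years
  Legal: 4 records, 440376.50 total salary, 12.25 avg years
  Marketing: 1 records, 154772.90 total salary, 18.00 avg years
  Sales: 7 records, 625569.47 total salary, 9.29 avg years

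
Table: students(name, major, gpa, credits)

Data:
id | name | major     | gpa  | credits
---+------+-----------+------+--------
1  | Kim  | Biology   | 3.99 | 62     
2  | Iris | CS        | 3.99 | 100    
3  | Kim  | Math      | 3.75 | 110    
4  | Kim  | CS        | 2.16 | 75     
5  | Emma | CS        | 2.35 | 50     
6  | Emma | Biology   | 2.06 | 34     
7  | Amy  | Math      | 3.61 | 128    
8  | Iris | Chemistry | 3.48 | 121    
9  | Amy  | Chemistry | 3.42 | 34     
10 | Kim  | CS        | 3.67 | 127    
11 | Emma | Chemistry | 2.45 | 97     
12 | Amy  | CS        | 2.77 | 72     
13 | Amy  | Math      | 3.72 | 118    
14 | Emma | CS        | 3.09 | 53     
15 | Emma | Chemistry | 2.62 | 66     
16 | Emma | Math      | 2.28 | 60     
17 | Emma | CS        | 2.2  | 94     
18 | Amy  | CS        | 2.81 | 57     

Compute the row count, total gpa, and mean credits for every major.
SELECT major,
       COUNT(*) as cnt,
       SUM(gpa) as total_gpa,
       AVG(credits) as avg_credits
FROM students
GROUP BY major

Result:
  Biology: 2 records, 6.05 total gpa, 48.00 avg credits
  CS: 8 records, 23.04 total gpa, 78.50 avg credits
  Chemistry: 4 records, 11.97 total gpa, 79.50 avg credits
  Math: 4 records, 13.36 total gpa, 104.00 avg credits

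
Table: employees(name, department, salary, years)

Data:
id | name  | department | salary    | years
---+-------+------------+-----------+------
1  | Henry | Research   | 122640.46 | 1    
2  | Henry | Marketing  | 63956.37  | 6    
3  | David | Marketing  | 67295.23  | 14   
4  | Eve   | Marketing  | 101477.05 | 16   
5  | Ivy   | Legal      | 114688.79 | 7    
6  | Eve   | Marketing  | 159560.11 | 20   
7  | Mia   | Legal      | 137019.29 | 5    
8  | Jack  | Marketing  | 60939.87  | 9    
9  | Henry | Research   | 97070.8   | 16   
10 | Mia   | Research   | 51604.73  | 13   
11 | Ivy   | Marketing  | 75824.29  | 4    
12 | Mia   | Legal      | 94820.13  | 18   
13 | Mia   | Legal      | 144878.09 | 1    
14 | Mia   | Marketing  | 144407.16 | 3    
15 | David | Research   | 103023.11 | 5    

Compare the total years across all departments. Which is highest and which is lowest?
SELECT department, SUM(years)
FROM employees
GROUP BY department
ORDER BY SUM(years)

All groups:
  Legal: 31
  Research: 35
  Marketing: 72

Highest: Marketing (72)
Lowest: Legal (31)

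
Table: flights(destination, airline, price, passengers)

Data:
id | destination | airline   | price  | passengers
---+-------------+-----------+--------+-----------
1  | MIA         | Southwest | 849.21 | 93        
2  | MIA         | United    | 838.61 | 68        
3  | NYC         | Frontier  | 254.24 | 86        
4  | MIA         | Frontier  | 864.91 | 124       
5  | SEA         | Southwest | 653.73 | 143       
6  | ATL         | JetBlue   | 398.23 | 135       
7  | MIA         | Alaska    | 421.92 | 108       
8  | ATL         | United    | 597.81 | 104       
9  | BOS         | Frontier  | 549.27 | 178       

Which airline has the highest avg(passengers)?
SELECT airline, AVG(passengers) as val
FROM flights
GROUP BY airline
ORDER BY val DESC
LIMIT 1

Result: JetBlue with avg(passengers) = 135.00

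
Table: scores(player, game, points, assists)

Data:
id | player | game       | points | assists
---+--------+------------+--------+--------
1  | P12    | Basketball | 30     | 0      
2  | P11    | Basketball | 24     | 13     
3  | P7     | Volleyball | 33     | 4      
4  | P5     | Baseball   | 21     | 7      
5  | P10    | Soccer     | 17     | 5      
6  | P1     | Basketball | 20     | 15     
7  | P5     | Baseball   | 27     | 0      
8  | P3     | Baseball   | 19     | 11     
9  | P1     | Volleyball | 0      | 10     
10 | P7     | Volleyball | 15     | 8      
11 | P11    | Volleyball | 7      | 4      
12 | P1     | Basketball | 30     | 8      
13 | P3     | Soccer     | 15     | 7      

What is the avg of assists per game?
SELECT game, AVG(assists) as result
FROM scores
GROUP BY game

Result:
  Baseball: 6.00
  Basketball: 9.00
  Soccer: 6.00
  Volleyball: 6.50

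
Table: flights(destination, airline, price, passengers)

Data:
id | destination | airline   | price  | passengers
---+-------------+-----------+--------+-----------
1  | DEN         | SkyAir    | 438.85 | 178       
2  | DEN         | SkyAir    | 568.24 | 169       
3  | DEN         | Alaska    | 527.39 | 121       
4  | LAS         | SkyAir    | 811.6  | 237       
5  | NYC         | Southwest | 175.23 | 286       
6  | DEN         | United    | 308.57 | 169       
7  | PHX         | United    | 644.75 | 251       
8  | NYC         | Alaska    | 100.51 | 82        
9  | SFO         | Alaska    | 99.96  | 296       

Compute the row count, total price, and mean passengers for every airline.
SELECT airline,
       COUNT(*) as cnt,
       SUM(price) as total_price,
       AVG(passengers) as avg_passengers
FROM flights
GROUP BY airline

Result:
  Alaska: 3 records, 727.86 total price, 166.33 avg passengers
  SkyAir: 3 records, 1818.69 total price, 194.67 avg passengers
  Southwest: 1 records, 175.23 total price, 286.00 avg passengers
  United: 2 records, 953.32 total price, 210.00 avg passengers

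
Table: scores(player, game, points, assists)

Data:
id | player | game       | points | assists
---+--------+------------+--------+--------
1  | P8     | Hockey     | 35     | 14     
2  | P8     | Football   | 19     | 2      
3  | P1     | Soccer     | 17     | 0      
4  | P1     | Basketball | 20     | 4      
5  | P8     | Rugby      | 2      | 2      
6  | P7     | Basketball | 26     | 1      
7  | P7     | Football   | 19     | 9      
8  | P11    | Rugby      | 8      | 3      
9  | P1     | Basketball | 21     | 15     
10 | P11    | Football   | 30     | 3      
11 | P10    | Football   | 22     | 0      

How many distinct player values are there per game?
SELECT game, COUNT(DISTINCT player)
FROM scores
GROUP BY game

Result:
  Basketball: 2 distinct
  Football: 4 distinct
  Hockey: 1 distinct
  Rugby: 2 distinct
  Soccer: 1 distinct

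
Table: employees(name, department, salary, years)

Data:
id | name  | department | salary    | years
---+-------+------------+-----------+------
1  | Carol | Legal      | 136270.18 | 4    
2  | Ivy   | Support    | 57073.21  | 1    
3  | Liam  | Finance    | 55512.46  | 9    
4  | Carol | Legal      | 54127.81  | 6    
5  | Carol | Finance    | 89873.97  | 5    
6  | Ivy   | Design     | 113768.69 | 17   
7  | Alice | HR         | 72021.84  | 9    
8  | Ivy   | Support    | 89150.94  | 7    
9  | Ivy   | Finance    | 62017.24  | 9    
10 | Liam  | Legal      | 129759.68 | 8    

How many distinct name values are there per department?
SELECT department, COUNT(DISTINCT name)
FROM employees
GROUP BY department

Result:
  Design: 1 distinct
  Finance: 3 distinct
  HR: 1 distinct
  Legal: 2 distinct
  Support: 1 distinct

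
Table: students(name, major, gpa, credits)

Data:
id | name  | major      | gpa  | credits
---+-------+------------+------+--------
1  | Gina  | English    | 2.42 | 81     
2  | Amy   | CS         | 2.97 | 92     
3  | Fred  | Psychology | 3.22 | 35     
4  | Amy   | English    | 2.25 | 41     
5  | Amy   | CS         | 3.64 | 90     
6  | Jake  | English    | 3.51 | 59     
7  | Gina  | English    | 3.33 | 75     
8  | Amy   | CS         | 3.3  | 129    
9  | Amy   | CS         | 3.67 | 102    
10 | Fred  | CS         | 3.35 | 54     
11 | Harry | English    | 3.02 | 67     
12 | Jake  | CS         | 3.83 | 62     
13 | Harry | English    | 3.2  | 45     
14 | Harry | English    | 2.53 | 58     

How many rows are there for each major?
SELECT major, COUNT(*) as count
FROM students
GROUP BY major

Result:
  CS: 6
  English: 7
  Psychology: 1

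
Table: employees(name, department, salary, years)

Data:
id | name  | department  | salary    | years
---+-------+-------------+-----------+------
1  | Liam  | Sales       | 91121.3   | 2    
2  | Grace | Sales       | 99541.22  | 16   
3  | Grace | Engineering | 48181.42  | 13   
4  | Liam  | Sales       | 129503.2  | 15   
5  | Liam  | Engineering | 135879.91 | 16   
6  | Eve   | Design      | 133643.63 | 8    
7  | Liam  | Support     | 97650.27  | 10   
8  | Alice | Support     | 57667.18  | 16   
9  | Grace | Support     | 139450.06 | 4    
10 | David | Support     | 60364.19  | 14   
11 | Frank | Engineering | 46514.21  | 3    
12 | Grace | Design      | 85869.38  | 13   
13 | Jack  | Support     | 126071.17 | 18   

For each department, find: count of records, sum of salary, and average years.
SELECT department,
       COUNT(*) as cnt,
       SUM(salary) as total_salary,
       AVG(years) as avg_years
FROM employees
GROUP BY department

Result:
  Design: 2 records, 219513.01 total salary, 10.50 avg years
  Engineering: 3 records, 230575.54 total salary, 10.67 avg years
  Sales: 3 records, 320165.72 total salary, 11.00 avg years
  Support: 5 records, 481202.87 total salary, 12.40 avg years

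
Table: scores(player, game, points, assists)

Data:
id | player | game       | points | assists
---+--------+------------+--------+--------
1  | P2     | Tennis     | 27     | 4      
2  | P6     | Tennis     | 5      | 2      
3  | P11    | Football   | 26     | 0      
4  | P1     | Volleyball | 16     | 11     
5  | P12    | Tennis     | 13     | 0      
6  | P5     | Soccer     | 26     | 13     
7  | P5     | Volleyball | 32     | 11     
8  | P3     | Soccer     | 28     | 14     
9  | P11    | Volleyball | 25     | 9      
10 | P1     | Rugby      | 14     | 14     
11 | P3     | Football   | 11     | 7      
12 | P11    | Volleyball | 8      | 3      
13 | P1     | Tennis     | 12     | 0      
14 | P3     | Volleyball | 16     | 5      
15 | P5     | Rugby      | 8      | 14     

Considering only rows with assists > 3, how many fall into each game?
SELECT game, COUNT(*)
FROM scores
WHERE assists > 3
GROUP BY game

Note: WHERE filters rows before grouping.

Result:
  Football: 1
  Rugby: 2
  Soccer: 2
  Tennis: 1
  Volleyball: 4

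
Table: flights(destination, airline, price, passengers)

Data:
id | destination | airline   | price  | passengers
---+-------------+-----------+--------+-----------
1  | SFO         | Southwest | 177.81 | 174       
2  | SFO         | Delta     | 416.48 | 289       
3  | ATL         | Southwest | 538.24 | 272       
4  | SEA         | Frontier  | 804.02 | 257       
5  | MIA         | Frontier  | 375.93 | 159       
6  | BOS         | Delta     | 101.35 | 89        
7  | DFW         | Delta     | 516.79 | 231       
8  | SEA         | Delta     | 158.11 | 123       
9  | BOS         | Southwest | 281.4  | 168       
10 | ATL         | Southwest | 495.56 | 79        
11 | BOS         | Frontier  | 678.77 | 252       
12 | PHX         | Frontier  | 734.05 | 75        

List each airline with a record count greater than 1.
SELECT airline, COUNT(*) as cnt
FROM flights
GROUP BY airline
HAVING COUNT(*) > 1

Result:
  Delta: 4
  Frontier: 4
  Southwest: 4

Note: HAVING filters groups after aggregation, WHERE filters rows before.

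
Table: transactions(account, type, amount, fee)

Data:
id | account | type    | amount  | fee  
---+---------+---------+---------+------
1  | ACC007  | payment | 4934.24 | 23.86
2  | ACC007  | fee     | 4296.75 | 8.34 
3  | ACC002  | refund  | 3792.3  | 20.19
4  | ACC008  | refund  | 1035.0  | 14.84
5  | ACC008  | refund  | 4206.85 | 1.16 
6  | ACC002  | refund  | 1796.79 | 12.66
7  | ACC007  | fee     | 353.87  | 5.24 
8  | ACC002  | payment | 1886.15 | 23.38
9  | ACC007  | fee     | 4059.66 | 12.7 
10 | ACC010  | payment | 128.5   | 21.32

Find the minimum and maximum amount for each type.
SELECT type, MIN(amount), MAX(amount)
FROM transactions
GROUP BY type

Result:
  fee: min=353.87, max=4296.75
  payment: min=128.50, max=4934.24
  refund: min=1035.00, max=4206.85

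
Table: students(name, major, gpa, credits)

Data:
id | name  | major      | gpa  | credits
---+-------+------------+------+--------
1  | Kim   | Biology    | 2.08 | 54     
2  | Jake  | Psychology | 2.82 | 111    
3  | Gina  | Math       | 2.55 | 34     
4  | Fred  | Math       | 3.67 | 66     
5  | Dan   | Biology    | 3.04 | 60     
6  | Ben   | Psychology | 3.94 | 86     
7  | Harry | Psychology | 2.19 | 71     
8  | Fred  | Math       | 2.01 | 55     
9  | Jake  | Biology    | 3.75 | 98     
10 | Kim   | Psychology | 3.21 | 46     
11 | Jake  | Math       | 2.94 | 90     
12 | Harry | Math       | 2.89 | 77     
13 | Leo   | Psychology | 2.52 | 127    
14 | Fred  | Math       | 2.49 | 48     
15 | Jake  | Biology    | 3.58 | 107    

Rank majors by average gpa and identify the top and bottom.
SELECT major, AVG(gpa)
FROM students
GROUP BY major
ORDER BY AVG(gpa)

All groups:
  Math: 2.76
  Psychology: 2.94
  Biology: 3.11

Highest: Biology (3.11)
Lowest: Math (2.76)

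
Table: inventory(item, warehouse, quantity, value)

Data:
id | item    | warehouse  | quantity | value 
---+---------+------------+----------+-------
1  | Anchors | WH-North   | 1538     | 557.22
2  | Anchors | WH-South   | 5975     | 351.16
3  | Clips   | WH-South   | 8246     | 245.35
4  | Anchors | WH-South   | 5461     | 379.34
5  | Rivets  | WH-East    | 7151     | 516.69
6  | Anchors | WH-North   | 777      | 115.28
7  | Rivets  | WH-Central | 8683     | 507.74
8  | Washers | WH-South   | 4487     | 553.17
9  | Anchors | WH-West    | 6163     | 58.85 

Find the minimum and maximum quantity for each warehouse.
SELECT warehouse, MIN(quantity), MAX(quantity)
FROM inventory
GROUP BY warehouse

Result:
  WH-Central: min=8683, max=8683
  WH-East: min=7151, max=7151
  WH-North: min=777, max=1538
  WH-South: min=4487, max=8246
  WH-West: min=6163, max=6163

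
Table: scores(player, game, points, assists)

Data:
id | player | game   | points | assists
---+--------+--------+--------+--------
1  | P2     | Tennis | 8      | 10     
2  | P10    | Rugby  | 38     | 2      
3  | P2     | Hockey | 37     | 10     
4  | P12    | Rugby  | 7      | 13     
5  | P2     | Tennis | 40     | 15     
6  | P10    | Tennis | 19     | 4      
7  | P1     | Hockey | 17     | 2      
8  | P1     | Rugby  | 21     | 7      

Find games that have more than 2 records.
SELECT game, COUNT(*) as cnt
FROM scores
GROUP BY game
HAVING COUNT(*) > 2

Result:
  Rugby: 3
  Tennis: 3

Note: HAVING filters groups after aggregation, WHERE filters rows before.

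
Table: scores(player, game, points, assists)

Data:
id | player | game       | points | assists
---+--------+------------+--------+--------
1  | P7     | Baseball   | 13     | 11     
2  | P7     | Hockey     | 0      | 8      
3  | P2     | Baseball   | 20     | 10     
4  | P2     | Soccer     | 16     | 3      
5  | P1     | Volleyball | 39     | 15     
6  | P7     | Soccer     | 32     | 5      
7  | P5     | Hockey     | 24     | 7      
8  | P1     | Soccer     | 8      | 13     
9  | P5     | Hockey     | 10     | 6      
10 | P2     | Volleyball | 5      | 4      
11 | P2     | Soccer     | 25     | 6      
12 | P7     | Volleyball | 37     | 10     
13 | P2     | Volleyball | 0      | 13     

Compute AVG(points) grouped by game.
SELECT game, AVG(points) as result
FROM scores
GROUP BY game

Result:
  Baseball: 16.50
  Hockey: 11.33
  Soccer: 20.25
  Volleyball: 20.25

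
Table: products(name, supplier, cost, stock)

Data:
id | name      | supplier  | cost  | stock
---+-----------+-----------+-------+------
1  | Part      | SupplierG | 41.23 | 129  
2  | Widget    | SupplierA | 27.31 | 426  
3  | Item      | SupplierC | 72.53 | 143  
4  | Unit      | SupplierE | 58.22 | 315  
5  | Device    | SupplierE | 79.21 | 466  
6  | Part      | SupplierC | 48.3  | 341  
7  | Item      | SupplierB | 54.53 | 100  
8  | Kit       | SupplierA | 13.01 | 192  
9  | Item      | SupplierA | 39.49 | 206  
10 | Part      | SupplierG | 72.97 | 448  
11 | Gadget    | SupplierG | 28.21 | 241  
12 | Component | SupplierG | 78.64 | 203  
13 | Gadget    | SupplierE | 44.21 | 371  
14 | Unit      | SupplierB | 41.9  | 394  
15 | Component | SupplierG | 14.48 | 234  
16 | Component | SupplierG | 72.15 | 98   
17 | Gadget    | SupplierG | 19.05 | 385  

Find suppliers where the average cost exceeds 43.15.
SELECT supplier, AVG(cost)
FROM products
GROUP BY supplier
HAVING AVG(cost) > 43.15

Result:
  SupplierB: avg=48.22
  SupplierC: avg=60.42
  SupplierE: avg=60.55
  SupplierG: avg=46.68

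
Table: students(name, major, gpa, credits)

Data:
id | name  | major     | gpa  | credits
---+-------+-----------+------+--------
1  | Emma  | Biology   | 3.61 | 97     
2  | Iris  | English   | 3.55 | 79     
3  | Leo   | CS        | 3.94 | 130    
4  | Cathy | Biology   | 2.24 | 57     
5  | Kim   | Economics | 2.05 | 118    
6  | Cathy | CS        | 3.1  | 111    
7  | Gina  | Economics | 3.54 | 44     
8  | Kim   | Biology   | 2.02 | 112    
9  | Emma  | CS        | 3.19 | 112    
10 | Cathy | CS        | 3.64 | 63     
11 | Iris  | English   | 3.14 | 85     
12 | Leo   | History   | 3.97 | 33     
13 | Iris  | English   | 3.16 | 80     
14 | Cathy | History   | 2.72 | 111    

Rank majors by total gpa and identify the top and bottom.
SELECT major, SUM(gpa)
FROM students
GROUP BY major
ORDER BY SUM(gpa)

All groups:
  Economics: 5.59
  History: 6.69
  Biology: 7.87
  English: 9.85
  CS: 13.87

Highest: CS (13.87)
Lowest: Economics (5.59)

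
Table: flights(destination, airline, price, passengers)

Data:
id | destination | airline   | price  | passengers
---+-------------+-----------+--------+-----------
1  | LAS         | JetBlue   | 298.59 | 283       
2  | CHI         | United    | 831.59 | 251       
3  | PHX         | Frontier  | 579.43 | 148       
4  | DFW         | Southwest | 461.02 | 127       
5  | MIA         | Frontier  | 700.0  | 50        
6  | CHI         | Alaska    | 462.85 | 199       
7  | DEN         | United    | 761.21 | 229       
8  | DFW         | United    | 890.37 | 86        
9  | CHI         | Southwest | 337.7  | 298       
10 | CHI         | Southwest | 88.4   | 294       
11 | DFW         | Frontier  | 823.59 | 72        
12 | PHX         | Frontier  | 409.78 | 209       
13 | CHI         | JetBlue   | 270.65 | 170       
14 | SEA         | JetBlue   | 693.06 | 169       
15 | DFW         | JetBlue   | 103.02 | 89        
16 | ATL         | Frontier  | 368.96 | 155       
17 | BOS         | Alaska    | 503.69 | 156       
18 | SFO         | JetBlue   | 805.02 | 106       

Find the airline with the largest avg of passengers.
SELECT airline, AVG(passengers) as val
FROM flights
GROUP BY airline
ORDER BY val DESC
LIMIT 1

Result: Southwest with avg(passengers) = 239.67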